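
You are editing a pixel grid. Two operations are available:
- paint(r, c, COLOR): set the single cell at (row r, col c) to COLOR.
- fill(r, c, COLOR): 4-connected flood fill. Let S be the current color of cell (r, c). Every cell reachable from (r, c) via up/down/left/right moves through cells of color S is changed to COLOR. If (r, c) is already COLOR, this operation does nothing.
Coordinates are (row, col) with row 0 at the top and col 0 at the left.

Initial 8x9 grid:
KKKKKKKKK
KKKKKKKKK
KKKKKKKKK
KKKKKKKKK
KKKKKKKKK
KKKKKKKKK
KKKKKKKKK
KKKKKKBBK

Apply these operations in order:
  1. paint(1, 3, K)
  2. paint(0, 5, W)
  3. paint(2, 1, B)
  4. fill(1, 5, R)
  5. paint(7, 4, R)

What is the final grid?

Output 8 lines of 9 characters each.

Answer: RRRRRWRRR
RRRRRRRRR
RBRRRRRRR
RRRRRRRRR
RRRRRRRRR
RRRRRRRRR
RRRRRRRRR
RRRRRRBBR

Derivation:
After op 1 paint(1,3,K):
KKKKKKKKK
KKKKKKKKK
KKKKKKKKK
KKKKKKKKK
KKKKKKKKK
KKKKKKKKK
KKKKKKKKK
KKKKKKBBK
After op 2 paint(0,5,W):
KKKKKWKKK
KKKKKKKKK
KKKKKKKKK
KKKKKKKKK
KKKKKKKKK
KKKKKKKKK
KKKKKKKKK
KKKKKKBBK
After op 3 paint(2,1,B):
KKKKKWKKK
KKKKKKKKK
KBKKKKKKK
KKKKKKKKK
KKKKKKKKK
KKKKKKKKK
KKKKKKKKK
KKKKKKBBK
After op 4 fill(1,5,R) [68 cells changed]:
RRRRRWRRR
RRRRRRRRR
RBRRRRRRR
RRRRRRRRR
RRRRRRRRR
RRRRRRRRR
RRRRRRRRR
RRRRRRBBR
After op 5 paint(7,4,R):
RRRRRWRRR
RRRRRRRRR
RBRRRRRRR
RRRRRRRRR
RRRRRRRRR
RRRRRRRRR
RRRRRRRRR
RRRRRRBBR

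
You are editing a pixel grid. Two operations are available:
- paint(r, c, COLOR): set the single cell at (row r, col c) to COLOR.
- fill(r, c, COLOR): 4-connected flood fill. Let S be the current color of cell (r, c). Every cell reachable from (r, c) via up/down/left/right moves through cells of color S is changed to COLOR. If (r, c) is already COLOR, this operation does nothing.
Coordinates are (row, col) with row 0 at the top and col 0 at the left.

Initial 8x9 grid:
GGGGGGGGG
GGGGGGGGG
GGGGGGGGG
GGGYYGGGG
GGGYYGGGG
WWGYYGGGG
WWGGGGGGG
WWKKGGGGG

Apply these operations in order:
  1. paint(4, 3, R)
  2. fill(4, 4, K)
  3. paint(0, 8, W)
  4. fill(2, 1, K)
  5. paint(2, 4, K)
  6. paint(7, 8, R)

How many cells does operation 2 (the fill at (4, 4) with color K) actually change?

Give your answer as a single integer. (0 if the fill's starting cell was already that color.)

Answer: 5

Derivation:
After op 1 paint(4,3,R):
GGGGGGGGG
GGGGGGGGG
GGGGGGGGG
GGGYYGGGG
GGGRYGGGG
WWGYYGGGG
WWGGGGGGG
WWKKGGGGG
After op 2 fill(4,4,K) [5 cells changed]:
GGGGGGGGG
GGGGGGGGG
GGGGGGGGG
GGGKKGGGG
GGGRKGGGG
WWGKKGGGG
WWGGGGGGG
WWKKGGGGG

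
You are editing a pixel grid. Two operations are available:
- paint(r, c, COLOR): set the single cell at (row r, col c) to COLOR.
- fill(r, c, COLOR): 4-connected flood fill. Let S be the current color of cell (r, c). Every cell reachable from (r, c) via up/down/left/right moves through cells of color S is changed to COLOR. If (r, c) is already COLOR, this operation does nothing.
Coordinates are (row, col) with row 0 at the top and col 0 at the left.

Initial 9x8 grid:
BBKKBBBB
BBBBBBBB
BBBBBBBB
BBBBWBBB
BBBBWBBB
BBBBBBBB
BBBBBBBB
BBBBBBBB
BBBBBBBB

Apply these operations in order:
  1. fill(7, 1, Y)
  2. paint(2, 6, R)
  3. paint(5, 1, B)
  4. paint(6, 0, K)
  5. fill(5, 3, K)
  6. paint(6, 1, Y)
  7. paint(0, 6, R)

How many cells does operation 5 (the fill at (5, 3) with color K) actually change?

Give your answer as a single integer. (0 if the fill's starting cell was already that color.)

Answer: 65

Derivation:
After op 1 fill(7,1,Y) [68 cells changed]:
YYKKYYYY
YYYYYYYY
YYYYYYYY
YYYYWYYY
YYYYWYYY
YYYYYYYY
YYYYYYYY
YYYYYYYY
YYYYYYYY
After op 2 paint(2,6,R):
YYKKYYYY
YYYYYYYY
YYYYYYRY
YYYYWYYY
YYYYWYYY
YYYYYYYY
YYYYYYYY
YYYYYYYY
YYYYYYYY
After op 3 paint(5,1,B):
YYKKYYYY
YYYYYYYY
YYYYYYRY
YYYYWYYY
YYYYWYYY
YBYYYYYY
YYYYYYYY
YYYYYYYY
YYYYYYYY
After op 4 paint(6,0,K):
YYKKYYYY
YYYYYYYY
YYYYYYRY
YYYYWYYY
YYYYWYYY
YBYYYYYY
KYYYYYYY
YYYYYYYY
YYYYYYYY
After op 5 fill(5,3,K) [65 cells changed]:
KKKKKKKK
KKKKKKKK
KKKKKKRK
KKKKWKKK
KKKKWKKK
KBKKKKKK
KKKKKKKK
KKKKKKKK
KKKKKKKK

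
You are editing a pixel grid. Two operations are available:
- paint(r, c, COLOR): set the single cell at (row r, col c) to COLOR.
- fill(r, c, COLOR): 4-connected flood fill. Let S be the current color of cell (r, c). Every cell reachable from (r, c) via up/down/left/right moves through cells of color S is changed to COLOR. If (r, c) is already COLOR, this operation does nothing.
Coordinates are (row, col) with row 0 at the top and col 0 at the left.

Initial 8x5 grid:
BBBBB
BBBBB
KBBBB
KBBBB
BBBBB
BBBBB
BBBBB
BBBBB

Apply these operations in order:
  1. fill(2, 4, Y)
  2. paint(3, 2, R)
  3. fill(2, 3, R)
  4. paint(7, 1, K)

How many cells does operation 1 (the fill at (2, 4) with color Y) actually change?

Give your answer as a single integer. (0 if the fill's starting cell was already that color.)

After op 1 fill(2,4,Y) [38 cells changed]:
YYYYY
YYYYY
KYYYY
KYYYY
YYYYY
YYYYY
YYYYY
YYYYY

Answer: 38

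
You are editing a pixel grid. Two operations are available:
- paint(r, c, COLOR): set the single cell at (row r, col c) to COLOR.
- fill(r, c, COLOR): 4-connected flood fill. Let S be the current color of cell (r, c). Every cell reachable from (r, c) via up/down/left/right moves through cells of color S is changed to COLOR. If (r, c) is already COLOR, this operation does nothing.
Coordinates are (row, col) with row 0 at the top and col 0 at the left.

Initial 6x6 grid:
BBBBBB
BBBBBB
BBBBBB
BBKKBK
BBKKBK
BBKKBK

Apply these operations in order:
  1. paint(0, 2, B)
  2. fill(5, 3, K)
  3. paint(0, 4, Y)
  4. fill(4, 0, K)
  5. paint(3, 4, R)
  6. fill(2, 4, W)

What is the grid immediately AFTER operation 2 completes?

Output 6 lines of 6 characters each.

After op 1 paint(0,2,B):
BBBBBB
BBBBBB
BBBBBB
BBKKBK
BBKKBK
BBKKBK
After op 2 fill(5,3,K) [0 cells changed]:
BBBBBB
BBBBBB
BBBBBB
BBKKBK
BBKKBK
BBKKBK

Answer: BBBBBB
BBBBBB
BBBBBB
BBKKBK
BBKKBK
BBKKBK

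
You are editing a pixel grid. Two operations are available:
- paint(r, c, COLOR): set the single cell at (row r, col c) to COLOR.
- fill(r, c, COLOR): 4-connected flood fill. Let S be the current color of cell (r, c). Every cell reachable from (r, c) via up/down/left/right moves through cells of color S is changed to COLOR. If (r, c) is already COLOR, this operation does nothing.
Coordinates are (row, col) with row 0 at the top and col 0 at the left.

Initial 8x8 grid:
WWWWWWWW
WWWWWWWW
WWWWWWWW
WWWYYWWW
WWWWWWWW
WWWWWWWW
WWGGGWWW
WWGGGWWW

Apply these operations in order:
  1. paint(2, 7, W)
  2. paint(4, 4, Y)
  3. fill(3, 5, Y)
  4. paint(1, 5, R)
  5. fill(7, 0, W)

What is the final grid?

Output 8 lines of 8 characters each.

Answer: WWWWWWWW
WWWWWRWW
WWWWWWWW
WWWWWWWW
WWWWWWWW
WWWWWWWW
WWGGGWWW
WWGGGWWW

Derivation:
After op 1 paint(2,7,W):
WWWWWWWW
WWWWWWWW
WWWWWWWW
WWWYYWWW
WWWWWWWW
WWWWWWWW
WWGGGWWW
WWGGGWWW
After op 2 paint(4,4,Y):
WWWWWWWW
WWWWWWWW
WWWWWWWW
WWWYYWWW
WWWWYWWW
WWWWWWWW
WWGGGWWW
WWGGGWWW
After op 3 fill(3,5,Y) [55 cells changed]:
YYYYYYYY
YYYYYYYY
YYYYYYYY
YYYYYYYY
YYYYYYYY
YYYYYYYY
YYGGGYYY
YYGGGYYY
After op 4 paint(1,5,R):
YYYYYYYY
YYYYYRYY
YYYYYYYY
YYYYYYYY
YYYYYYYY
YYYYYYYY
YYGGGYYY
YYGGGYYY
After op 5 fill(7,0,W) [57 cells changed]:
WWWWWWWW
WWWWWRWW
WWWWWWWW
WWWWWWWW
WWWWWWWW
WWWWWWWW
WWGGGWWW
WWGGGWWW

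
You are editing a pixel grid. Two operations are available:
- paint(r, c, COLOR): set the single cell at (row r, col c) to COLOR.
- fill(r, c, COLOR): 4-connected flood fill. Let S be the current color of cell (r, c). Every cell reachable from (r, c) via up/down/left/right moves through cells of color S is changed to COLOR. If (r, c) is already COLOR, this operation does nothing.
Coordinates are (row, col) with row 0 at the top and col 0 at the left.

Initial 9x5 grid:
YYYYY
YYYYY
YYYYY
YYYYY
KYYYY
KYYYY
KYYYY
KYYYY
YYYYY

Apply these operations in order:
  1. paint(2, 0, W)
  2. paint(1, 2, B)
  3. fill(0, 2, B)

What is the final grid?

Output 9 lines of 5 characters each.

Answer: BBBBB
BBBBB
WBBBB
BBBBB
KBBBB
KBBBB
KBBBB
KBBBB
BBBBB

Derivation:
After op 1 paint(2,0,W):
YYYYY
YYYYY
WYYYY
YYYYY
KYYYY
KYYYY
KYYYY
KYYYY
YYYYY
After op 2 paint(1,2,B):
YYYYY
YYBYY
WYYYY
YYYYY
KYYYY
KYYYY
KYYYY
KYYYY
YYYYY
After op 3 fill(0,2,B) [39 cells changed]:
BBBBB
BBBBB
WBBBB
BBBBB
KBBBB
KBBBB
KBBBB
KBBBB
BBBBB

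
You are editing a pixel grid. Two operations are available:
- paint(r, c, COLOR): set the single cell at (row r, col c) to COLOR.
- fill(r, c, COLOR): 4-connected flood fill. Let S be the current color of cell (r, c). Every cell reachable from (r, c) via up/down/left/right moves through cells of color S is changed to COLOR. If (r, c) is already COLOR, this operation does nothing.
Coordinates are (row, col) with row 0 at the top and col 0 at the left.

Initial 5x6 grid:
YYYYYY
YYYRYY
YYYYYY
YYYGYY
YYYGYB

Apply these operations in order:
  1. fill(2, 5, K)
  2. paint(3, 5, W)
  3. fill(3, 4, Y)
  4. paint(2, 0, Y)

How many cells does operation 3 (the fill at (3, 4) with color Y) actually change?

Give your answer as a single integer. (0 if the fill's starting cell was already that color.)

After op 1 fill(2,5,K) [26 cells changed]:
KKKKKK
KKKRKK
KKKKKK
KKKGKK
KKKGKB
After op 2 paint(3,5,W):
KKKKKK
KKKRKK
KKKKKK
KKKGKW
KKKGKB
After op 3 fill(3,4,Y) [25 cells changed]:
YYYYYY
YYYRYY
YYYYYY
YYYGYW
YYYGYB

Answer: 25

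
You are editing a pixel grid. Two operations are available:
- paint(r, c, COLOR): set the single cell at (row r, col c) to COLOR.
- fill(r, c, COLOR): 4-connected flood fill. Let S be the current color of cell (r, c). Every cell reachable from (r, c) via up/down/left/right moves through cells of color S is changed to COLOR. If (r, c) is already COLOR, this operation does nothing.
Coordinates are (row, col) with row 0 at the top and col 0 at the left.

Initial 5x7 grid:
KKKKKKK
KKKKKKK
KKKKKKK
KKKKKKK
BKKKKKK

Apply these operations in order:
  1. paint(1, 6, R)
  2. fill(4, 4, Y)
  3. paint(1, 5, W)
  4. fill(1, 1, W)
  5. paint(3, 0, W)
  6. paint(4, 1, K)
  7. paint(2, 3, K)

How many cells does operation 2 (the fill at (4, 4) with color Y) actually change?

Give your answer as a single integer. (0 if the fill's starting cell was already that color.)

After op 1 paint(1,6,R):
KKKKKKK
KKKKKKR
KKKKKKK
KKKKKKK
BKKKKKK
After op 2 fill(4,4,Y) [33 cells changed]:
YYYYYYY
YYYYYYR
YYYYYYY
YYYYYYY
BYYYYYY

Answer: 33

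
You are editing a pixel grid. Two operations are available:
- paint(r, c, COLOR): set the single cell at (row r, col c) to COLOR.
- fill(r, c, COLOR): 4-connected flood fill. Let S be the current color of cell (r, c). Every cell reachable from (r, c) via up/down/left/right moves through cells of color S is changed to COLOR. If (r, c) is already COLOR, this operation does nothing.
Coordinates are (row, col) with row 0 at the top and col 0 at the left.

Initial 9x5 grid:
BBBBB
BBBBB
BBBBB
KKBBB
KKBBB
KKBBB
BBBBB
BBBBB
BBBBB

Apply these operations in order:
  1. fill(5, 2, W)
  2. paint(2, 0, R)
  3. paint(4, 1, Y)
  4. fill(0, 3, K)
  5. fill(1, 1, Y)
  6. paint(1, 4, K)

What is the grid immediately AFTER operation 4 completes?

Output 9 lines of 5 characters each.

After op 1 fill(5,2,W) [39 cells changed]:
WWWWW
WWWWW
WWWWW
KKWWW
KKWWW
KKWWW
WWWWW
WWWWW
WWWWW
After op 2 paint(2,0,R):
WWWWW
WWWWW
RWWWW
KKWWW
KKWWW
KKWWW
WWWWW
WWWWW
WWWWW
After op 3 paint(4,1,Y):
WWWWW
WWWWW
RWWWW
KKWWW
KYWWW
KKWWW
WWWWW
WWWWW
WWWWW
After op 4 fill(0,3,K) [38 cells changed]:
KKKKK
KKKKK
RKKKK
KKKKK
KYKKK
KKKKK
KKKKK
KKKKK
KKKKK

Answer: KKKKK
KKKKK
RKKKK
KKKKK
KYKKK
KKKKK
KKKKK
KKKKK
KKKKK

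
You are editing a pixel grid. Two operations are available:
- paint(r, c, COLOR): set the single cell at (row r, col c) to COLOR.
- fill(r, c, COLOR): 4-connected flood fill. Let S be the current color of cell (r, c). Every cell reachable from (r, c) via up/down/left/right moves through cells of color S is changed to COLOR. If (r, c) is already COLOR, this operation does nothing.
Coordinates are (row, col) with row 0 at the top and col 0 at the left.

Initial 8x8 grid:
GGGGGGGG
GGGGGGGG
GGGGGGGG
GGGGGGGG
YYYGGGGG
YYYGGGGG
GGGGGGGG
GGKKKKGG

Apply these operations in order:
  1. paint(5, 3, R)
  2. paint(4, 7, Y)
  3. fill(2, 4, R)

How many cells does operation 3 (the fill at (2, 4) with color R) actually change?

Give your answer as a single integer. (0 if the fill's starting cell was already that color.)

Answer: 52

Derivation:
After op 1 paint(5,3,R):
GGGGGGGG
GGGGGGGG
GGGGGGGG
GGGGGGGG
YYYGGGGG
YYYRGGGG
GGGGGGGG
GGKKKKGG
After op 2 paint(4,7,Y):
GGGGGGGG
GGGGGGGG
GGGGGGGG
GGGGGGGG
YYYGGGGY
YYYRGGGG
GGGGGGGG
GGKKKKGG
After op 3 fill(2,4,R) [52 cells changed]:
RRRRRRRR
RRRRRRRR
RRRRRRRR
RRRRRRRR
YYYRRRRY
YYYRRRRR
RRRRRRRR
RRKKKKRR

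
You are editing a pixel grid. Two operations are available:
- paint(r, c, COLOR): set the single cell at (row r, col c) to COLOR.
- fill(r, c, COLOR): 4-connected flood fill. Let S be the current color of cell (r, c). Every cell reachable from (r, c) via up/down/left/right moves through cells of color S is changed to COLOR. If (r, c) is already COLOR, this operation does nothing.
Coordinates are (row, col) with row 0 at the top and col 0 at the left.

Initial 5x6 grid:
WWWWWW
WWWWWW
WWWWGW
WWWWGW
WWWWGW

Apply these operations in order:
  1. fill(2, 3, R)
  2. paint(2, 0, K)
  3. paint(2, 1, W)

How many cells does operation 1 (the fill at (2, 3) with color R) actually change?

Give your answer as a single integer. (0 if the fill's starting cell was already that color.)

After op 1 fill(2,3,R) [27 cells changed]:
RRRRRR
RRRRRR
RRRRGR
RRRRGR
RRRRGR

Answer: 27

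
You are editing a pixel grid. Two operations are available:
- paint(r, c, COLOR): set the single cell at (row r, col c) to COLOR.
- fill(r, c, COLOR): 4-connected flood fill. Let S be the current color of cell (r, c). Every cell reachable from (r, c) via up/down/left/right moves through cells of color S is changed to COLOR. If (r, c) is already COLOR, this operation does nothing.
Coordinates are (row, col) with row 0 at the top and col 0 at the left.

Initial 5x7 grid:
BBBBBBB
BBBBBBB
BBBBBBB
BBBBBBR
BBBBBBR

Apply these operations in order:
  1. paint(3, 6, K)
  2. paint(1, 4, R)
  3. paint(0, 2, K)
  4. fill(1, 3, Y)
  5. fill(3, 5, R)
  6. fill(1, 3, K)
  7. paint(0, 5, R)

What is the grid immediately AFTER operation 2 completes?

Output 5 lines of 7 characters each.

After op 1 paint(3,6,K):
BBBBBBB
BBBBBBB
BBBBBBB
BBBBBBK
BBBBBBR
After op 2 paint(1,4,R):
BBBBBBB
BBBBRBB
BBBBBBB
BBBBBBK
BBBBBBR

Answer: BBBBBBB
BBBBRBB
BBBBBBB
BBBBBBK
BBBBBBR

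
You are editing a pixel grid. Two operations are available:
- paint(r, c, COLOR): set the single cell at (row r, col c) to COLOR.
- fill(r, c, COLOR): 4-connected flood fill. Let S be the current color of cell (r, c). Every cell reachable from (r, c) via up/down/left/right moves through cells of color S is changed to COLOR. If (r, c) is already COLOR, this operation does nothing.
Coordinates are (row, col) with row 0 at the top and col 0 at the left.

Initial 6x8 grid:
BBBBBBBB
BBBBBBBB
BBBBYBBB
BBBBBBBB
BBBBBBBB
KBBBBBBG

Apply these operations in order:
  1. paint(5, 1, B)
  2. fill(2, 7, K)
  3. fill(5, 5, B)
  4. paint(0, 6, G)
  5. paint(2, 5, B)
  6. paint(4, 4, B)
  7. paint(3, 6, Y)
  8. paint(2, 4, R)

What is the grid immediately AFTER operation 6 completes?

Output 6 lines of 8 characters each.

Answer: BBBBBBGB
BBBBBBBB
BBBBYBBB
BBBBBBBB
BBBBBBBB
BBBBBBBG

Derivation:
After op 1 paint(5,1,B):
BBBBBBBB
BBBBBBBB
BBBBYBBB
BBBBBBBB
BBBBBBBB
KBBBBBBG
After op 2 fill(2,7,K) [45 cells changed]:
KKKKKKKK
KKKKKKKK
KKKKYKKK
KKKKKKKK
KKKKKKKK
KKKKKKKG
After op 3 fill(5,5,B) [46 cells changed]:
BBBBBBBB
BBBBBBBB
BBBBYBBB
BBBBBBBB
BBBBBBBB
BBBBBBBG
After op 4 paint(0,6,G):
BBBBBBGB
BBBBBBBB
BBBBYBBB
BBBBBBBB
BBBBBBBB
BBBBBBBG
After op 5 paint(2,5,B):
BBBBBBGB
BBBBBBBB
BBBBYBBB
BBBBBBBB
BBBBBBBB
BBBBBBBG
After op 6 paint(4,4,B):
BBBBBBGB
BBBBBBBB
BBBBYBBB
BBBBBBBB
BBBBBBBB
BBBBBBBG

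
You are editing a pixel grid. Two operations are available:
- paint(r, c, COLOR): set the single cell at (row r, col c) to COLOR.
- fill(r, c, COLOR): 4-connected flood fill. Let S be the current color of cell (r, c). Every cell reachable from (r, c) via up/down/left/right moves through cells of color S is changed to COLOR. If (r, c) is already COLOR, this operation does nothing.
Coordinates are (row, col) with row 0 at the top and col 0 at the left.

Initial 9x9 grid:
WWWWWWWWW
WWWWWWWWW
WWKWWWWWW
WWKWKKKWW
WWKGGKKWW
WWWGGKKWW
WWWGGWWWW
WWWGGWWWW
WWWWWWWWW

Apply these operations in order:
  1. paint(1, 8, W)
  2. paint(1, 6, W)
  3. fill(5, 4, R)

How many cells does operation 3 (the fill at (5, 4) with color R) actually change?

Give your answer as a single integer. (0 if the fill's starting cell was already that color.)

After op 1 paint(1,8,W):
WWWWWWWWW
WWWWWWWWW
WWKWWWWWW
WWKWKKKWW
WWKGGKKWW
WWWGGKKWW
WWWGGWWWW
WWWGGWWWW
WWWWWWWWW
After op 2 paint(1,6,W):
WWWWWWWWW
WWWWWWWWW
WWKWWWWWW
WWKWKKKWW
WWKGGKKWW
WWWGGKKWW
WWWGGWWWW
WWWGGWWWW
WWWWWWWWW
After op 3 fill(5,4,R) [8 cells changed]:
WWWWWWWWW
WWWWWWWWW
WWKWWWWWW
WWKWKKKWW
WWKRRKKWW
WWWRRKKWW
WWWRRWWWW
WWWRRWWWW
WWWWWWWWW

Answer: 8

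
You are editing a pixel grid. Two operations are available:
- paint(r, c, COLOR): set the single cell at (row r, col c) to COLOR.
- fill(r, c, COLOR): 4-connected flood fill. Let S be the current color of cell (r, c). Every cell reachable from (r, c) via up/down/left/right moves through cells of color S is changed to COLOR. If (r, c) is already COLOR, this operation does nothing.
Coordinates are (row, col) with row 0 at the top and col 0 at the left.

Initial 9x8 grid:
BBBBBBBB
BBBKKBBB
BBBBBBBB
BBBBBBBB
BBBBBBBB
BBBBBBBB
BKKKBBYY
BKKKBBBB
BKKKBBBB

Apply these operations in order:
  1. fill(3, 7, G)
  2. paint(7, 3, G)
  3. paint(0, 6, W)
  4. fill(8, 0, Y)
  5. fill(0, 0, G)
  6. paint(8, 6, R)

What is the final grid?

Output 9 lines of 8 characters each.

After op 1 fill(3,7,G) [59 cells changed]:
GGGGGGGG
GGGKKGGG
GGGGGGGG
GGGGGGGG
GGGGGGGG
GGGGGGGG
GKKKGGYY
GKKKGGGG
GKKKGGGG
After op 2 paint(7,3,G):
GGGGGGGG
GGGKKGGG
GGGGGGGG
GGGGGGGG
GGGGGGGG
GGGGGGGG
GKKKGGYY
GKKGGGGG
GKKKGGGG
After op 3 paint(0,6,W):
GGGGGGWG
GGGKKGGG
GGGGGGGG
GGGGGGGG
GGGGGGGG
GGGGGGGG
GKKKGGYY
GKKGGGGG
GKKKGGGG
After op 4 fill(8,0,Y) [59 cells changed]:
YYYYYYWY
YYYKKYYY
YYYYYYYY
YYYYYYYY
YYYYYYYY
YYYYYYYY
YKKKYYYY
YKKYYYYY
YKKKYYYY
After op 5 fill(0,0,G) [61 cells changed]:
GGGGGGWG
GGGKKGGG
GGGGGGGG
GGGGGGGG
GGGGGGGG
GGGGGGGG
GKKKGGGG
GKKGGGGG
GKKKGGGG
After op 6 paint(8,6,R):
GGGGGGWG
GGGKKGGG
GGGGGGGG
GGGGGGGG
GGGGGGGG
GGGGGGGG
GKKKGGGG
GKKGGGGG
GKKKGGRG

Answer: GGGGGGWG
GGGKKGGG
GGGGGGGG
GGGGGGGG
GGGGGGGG
GGGGGGGG
GKKKGGGG
GKKGGGGG
GKKKGGRG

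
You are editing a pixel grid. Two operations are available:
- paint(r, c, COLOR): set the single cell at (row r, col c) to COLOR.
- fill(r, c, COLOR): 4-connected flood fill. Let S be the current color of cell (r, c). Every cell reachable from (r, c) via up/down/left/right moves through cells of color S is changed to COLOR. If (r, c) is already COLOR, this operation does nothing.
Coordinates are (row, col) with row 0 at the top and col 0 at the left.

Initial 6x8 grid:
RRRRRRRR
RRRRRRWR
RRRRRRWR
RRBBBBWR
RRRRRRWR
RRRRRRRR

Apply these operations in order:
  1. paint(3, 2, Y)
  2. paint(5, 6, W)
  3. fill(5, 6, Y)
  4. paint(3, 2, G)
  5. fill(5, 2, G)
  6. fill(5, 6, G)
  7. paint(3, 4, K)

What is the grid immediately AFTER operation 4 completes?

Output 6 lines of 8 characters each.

After op 1 paint(3,2,Y):
RRRRRRRR
RRRRRRWR
RRRRRRWR
RRYBBBWR
RRRRRRWR
RRRRRRRR
After op 2 paint(5,6,W):
RRRRRRRR
RRRRRRWR
RRRRRRWR
RRYBBBWR
RRRRRRWR
RRRRRRWR
After op 3 fill(5,6,Y) [5 cells changed]:
RRRRRRRR
RRRRRRYR
RRRRRRYR
RRYBBBYR
RRRRRRYR
RRRRRRYR
After op 4 paint(3,2,G):
RRRRRRRR
RRRRRRYR
RRRRRRYR
RRGBBBYR
RRRRRRYR
RRRRRRYR

Answer: RRRRRRRR
RRRRRRYR
RRRRRRYR
RRGBBBYR
RRRRRRYR
RRRRRRYR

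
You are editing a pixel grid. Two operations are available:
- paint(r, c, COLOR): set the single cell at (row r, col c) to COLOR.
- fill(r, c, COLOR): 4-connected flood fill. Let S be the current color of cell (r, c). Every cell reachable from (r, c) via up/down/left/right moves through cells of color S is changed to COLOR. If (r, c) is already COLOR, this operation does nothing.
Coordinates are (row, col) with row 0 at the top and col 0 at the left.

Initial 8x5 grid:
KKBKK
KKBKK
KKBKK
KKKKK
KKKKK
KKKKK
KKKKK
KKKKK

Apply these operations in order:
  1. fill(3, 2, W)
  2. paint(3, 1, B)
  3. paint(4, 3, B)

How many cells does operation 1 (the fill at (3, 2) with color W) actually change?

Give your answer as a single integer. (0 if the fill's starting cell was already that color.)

After op 1 fill(3,2,W) [37 cells changed]:
WWBWW
WWBWW
WWBWW
WWWWW
WWWWW
WWWWW
WWWWW
WWWWW

Answer: 37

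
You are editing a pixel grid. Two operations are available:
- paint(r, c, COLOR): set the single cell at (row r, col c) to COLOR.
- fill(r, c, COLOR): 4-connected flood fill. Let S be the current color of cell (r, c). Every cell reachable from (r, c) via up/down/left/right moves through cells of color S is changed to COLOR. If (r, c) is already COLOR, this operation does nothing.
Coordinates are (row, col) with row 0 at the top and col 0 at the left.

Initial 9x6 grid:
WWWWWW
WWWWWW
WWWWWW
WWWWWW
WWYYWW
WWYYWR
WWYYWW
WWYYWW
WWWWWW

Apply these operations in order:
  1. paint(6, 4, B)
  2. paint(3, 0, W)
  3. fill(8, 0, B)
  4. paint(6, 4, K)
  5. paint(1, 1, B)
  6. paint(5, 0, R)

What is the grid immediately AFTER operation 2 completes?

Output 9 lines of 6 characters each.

Answer: WWWWWW
WWWWWW
WWWWWW
WWWWWW
WWYYWW
WWYYWR
WWYYBW
WWYYWW
WWWWWW

Derivation:
After op 1 paint(6,4,B):
WWWWWW
WWWWWW
WWWWWW
WWWWWW
WWYYWW
WWYYWR
WWYYBW
WWYYWW
WWWWWW
After op 2 paint(3,0,W):
WWWWWW
WWWWWW
WWWWWW
WWWWWW
WWYYWW
WWYYWR
WWYYBW
WWYYWW
WWWWWW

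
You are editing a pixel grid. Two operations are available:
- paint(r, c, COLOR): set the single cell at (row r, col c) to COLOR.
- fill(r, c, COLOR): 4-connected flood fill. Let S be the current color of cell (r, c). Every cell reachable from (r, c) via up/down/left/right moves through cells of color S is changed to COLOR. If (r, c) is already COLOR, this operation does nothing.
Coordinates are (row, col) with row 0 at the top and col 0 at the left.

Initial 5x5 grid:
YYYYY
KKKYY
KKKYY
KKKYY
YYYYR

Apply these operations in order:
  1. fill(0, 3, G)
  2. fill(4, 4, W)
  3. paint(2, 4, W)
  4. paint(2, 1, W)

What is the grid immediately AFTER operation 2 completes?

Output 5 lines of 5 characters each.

Answer: GGGGG
KKKGG
KKKGG
KKKGG
GGGGW

Derivation:
After op 1 fill(0,3,G) [15 cells changed]:
GGGGG
KKKGG
KKKGG
KKKGG
GGGGR
After op 2 fill(4,4,W) [1 cells changed]:
GGGGG
KKKGG
KKKGG
KKKGG
GGGGW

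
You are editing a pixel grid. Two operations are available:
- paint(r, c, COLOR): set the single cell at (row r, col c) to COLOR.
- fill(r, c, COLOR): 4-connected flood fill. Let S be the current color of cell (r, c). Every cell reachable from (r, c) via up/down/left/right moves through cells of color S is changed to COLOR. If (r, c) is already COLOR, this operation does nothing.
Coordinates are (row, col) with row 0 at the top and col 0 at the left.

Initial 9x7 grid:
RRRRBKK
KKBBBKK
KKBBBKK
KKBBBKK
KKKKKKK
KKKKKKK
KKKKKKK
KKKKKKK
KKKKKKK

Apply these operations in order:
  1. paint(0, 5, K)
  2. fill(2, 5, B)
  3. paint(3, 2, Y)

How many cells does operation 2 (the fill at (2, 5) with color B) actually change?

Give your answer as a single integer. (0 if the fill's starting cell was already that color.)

After op 1 paint(0,5,K):
RRRRBKK
KKBBBKK
KKBBBKK
KKBBBKK
KKKKKKK
KKKKKKK
KKKKKKK
KKKKKKK
KKKKKKK
After op 2 fill(2,5,B) [49 cells changed]:
RRRRBBB
BBBBBBB
BBBBBBB
BBBBBBB
BBBBBBB
BBBBBBB
BBBBBBB
BBBBBBB
BBBBBBB

Answer: 49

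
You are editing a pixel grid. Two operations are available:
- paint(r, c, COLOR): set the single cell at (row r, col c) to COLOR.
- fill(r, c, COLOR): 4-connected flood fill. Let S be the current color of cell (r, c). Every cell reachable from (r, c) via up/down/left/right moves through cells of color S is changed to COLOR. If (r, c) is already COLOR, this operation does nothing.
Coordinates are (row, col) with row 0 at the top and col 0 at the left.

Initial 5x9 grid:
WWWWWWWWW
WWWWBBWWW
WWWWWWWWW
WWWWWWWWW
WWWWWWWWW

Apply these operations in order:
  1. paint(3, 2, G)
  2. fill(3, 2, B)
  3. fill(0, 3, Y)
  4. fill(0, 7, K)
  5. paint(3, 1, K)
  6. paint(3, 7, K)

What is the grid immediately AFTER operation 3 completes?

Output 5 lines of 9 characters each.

After op 1 paint(3,2,G):
WWWWWWWWW
WWWWBBWWW
WWWWWWWWW
WWGWWWWWW
WWWWWWWWW
After op 2 fill(3,2,B) [1 cells changed]:
WWWWWWWWW
WWWWBBWWW
WWWWWWWWW
WWBWWWWWW
WWWWWWWWW
After op 3 fill(0,3,Y) [42 cells changed]:
YYYYYYYYY
YYYYBBYYY
YYYYYYYYY
YYBYYYYYY
YYYYYYYYY

Answer: YYYYYYYYY
YYYYBBYYY
YYYYYYYYY
YYBYYYYYY
YYYYYYYYY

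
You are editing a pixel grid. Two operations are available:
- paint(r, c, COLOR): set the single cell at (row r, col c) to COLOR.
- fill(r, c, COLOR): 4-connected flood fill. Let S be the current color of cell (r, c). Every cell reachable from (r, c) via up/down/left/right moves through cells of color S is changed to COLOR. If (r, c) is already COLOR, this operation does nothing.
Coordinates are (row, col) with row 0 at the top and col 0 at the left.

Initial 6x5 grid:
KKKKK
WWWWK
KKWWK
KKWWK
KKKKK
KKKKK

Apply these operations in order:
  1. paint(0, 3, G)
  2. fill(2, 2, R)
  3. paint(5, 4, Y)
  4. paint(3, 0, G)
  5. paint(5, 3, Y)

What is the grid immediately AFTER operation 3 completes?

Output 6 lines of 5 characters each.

Answer: KKKGK
RRRRK
KKRRK
KKRRK
KKKKK
KKKKY

Derivation:
After op 1 paint(0,3,G):
KKKGK
WWWWK
KKWWK
KKWWK
KKKKK
KKKKK
After op 2 fill(2,2,R) [8 cells changed]:
KKKGK
RRRRK
KKRRK
KKRRK
KKKKK
KKKKK
After op 3 paint(5,4,Y):
KKKGK
RRRRK
KKRRK
KKRRK
KKKKK
KKKKY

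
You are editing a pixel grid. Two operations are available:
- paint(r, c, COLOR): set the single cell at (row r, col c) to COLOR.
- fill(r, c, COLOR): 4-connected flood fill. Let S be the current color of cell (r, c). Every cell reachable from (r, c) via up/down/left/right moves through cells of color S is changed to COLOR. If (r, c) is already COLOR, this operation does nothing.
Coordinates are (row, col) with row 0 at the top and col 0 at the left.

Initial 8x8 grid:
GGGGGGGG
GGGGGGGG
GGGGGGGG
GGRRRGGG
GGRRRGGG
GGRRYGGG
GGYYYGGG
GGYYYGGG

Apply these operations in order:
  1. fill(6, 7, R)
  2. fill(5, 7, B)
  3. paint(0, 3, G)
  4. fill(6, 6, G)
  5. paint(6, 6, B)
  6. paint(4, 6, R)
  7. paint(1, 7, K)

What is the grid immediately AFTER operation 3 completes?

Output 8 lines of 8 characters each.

After op 1 fill(6,7,R) [49 cells changed]:
RRRRRRRR
RRRRRRRR
RRRRRRRR
RRRRRRRR
RRRRRRRR
RRRRYRRR
RRYYYRRR
RRYYYRRR
After op 2 fill(5,7,B) [57 cells changed]:
BBBBBBBB
BBBBBBBB
BBBBBBBB
BBBBBBBB
BBBBBBBB
BBBBYBBB
BBYYYBBB
BBYYYBBB
After op 3 paint(0,3,G):
BBBGBBBB
BBBBBBBB
BBBBBBBB
BBBBBBBB
BBBBBBBB
BBBBYBBB
BBYYYBBB
BBYYYBBB

Answer: BBBGBBBB
BBBBBBBB
BBBBBBBB
BBBBBBBB
BBBBBBBB
BBBBYBBB
BBYYYBBB
BBYYYBBB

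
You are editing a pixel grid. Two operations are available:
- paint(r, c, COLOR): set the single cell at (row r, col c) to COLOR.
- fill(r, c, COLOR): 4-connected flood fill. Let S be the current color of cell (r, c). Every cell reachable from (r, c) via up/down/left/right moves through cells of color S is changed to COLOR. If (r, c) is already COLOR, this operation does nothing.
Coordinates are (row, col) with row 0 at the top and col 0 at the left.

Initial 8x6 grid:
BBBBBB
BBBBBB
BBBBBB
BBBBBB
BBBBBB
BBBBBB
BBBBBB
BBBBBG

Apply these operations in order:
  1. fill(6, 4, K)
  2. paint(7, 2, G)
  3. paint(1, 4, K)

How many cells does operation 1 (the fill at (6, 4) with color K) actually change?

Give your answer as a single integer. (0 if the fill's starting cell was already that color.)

After op 1 fill(6,4,K) [47 cells changed]:
KKKKKK
KKKKKK
KKKKKK
KKKKKK
KKKKKK
KKKKKK
KKKKKK
KKKKKG

Answer: 47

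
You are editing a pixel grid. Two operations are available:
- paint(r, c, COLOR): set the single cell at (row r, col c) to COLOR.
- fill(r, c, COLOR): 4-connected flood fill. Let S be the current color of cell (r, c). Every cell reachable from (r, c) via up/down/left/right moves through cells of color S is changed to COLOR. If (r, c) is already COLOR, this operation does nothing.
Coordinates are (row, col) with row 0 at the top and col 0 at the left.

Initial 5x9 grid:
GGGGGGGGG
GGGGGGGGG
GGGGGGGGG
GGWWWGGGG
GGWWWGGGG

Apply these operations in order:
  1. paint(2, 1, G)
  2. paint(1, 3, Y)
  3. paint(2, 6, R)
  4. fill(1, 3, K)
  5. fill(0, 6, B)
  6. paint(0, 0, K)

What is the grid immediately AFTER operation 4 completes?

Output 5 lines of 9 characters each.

After op 1 paint(2,1,G):
GGGGGGGGG
GGGGGGGGG
GGGGGGGGG
GGWWWGGGG
GGWWWGGGG
After op 2 paint(1,3,Y):
GGGGGGGGG
GGGYGGGGG
GGGGGGGGG
GGWWWGGGG
GGWWWGGGG
After op 3 paint(2,6,R):
GGGGGGGGG
GGGYGGGGG
GGGGGGRGG
GGWWWGGGG
GGWWWGGGG
After op 4 fill(1,3,K) [1 cells changed]:
GGGGGGGGG
GGGKGGGGG
GGGGGGRGG
GGWWWGGGG
GGWWWGGGG

Answer: GGGGGGGGG
GGGKGGGGG
GGGGGGRGG
GGWWWGGGG
GGWWWGGGG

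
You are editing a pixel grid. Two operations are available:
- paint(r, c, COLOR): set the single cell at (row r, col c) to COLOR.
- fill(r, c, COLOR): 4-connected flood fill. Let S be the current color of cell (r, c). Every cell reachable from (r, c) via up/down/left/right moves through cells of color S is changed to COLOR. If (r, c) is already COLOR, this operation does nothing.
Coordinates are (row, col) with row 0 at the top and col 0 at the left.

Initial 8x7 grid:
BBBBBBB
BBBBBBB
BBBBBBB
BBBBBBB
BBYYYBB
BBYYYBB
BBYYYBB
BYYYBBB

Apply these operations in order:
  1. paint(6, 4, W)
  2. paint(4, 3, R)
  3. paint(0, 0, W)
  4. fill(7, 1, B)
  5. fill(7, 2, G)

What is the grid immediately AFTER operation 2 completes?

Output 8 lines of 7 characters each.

After op 1 paint(6,4,W):
BBBBBBB
BBBBBBB
BBBBBBB
BBBBBBB
BBYYYBB
BBYYYBB
BBYYWBB
BYYYBBB
After op 2 paint(4,3,R):
BBBBBBB
BBBBBBB
BBBBBBB
BBBBBBB
BBYRYBB
BBYYYBB
BBYYWBB
BYYYBBB

Answer: BBBBBBB
BBBBBBB
BBBBBBB
BBBBBBB
BBYRYBB
BBYYYBB
BBYYWBB
BYYYBBB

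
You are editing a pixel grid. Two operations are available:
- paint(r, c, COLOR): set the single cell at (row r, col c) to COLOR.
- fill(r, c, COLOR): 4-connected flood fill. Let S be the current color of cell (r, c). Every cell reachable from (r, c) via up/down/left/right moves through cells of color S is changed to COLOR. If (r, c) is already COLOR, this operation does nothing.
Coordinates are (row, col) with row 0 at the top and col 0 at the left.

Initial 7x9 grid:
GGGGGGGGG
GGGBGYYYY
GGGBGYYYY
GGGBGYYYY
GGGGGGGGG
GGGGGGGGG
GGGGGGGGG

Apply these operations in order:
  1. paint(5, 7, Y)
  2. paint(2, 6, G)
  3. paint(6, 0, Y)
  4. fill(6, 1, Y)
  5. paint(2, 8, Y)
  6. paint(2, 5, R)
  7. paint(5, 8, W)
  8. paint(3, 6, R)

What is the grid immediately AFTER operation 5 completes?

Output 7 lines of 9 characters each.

After op 1 paint(5,7,Y):
GGGGGGGGG
GGGBGYYYY
GGGBGYYYY
GGGBGYYYY
GGGGGGGGG
GGGGGGGYG
GGGGGGGGG
After op 2 paint(2,6,G):
GGGGGGGGG
GGGBGYYYY
GGGBGYGYY
GGGBGYYYY
GGGGGGGGG
GGGGGGGYG
GGGGGGGGG
After op 3 paint(6,0,Y):
GGGGGGGGG
GGGBGYYYY
GGGBGYGYY
GGGBGYYYY
GGGGGGGGG
GGGGGGGYG
YGGGGGGGG
After op 4 fill(6,1,Y) [46 cells changed]:
YYYYYYYYY
YYYBYYYYY
YYYBYYGYY
YYYBYYYYY
YYYYYYYYY
YYYYYYYYY
YYYYYYYYY
After op 5 paint(2,8,Y):
YYYYYYYYY
YYYBYYYYY
YYYBYYGYY
YYYBYYYYY
YYYYYYYYY
YYYYYYYYY
YYYYYYYYY

Answer: YYYYYYYYY
YYYBYYYYY
YYYBYYGYY
YYYBYYYYY
YYYYYYYYY
YYYYYYYYY
YYYYYYYYY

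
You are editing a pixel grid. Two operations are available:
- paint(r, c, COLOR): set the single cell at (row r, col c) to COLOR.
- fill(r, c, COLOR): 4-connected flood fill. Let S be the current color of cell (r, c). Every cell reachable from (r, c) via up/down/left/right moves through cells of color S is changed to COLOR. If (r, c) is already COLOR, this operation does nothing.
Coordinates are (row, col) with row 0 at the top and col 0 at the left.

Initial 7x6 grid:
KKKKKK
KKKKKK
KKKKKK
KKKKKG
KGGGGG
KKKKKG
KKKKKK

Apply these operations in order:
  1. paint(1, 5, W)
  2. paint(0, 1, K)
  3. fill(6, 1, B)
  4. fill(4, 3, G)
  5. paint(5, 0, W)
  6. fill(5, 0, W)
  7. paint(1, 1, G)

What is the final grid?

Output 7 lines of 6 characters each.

Answer: BBBBBB
BGBBBW
BBBBBB
BBBBBG
BGGGGG
WBBBBG
BBBBBB

Derivation:
After op 1 paint(1,5,W):
KKKKKK
KKKKKW
KKKKKK
KKKKKG
KGGGGG
KKKKKG
KKKKKK
After op 2 paint(0,1,K):
KKKKKK
KKKKKW
KKKKKK
KKKKKG
KGGGGG
KKKKKG
KKKKKK
After op 3 fill(6,1,B) [34 cells changed]:
BBBBBB
BBBBBW
BBBBBB
BBBBBG
BGGGGG
BBBBBG
BBBBBB
After op 4 fill(4,3,G) [0 cells changed]:
BBBBBB
BBBBBW
BBBBBB
BBBBBG
BGGGGG
BBBBBG
BBBBBB
After op 5 paint(5,0,W):
BBBBBB
BBBBBW
BBBBBB
BBBBBG
BGGGGG
WBBBBG
BBBBBB
After op 6 fill(5,0,W) [0 cells changed]:
BBBBBB
BBBBBW
BBBBBB
BBBBBG
BGGGGG
WBBBBG
BBBBBB
After op 7 paint(1,1,G):
BBBBBB
BGBBBW
BBBBBB
BBBBBG
BGGGGG
WBBBBG
BBBBBB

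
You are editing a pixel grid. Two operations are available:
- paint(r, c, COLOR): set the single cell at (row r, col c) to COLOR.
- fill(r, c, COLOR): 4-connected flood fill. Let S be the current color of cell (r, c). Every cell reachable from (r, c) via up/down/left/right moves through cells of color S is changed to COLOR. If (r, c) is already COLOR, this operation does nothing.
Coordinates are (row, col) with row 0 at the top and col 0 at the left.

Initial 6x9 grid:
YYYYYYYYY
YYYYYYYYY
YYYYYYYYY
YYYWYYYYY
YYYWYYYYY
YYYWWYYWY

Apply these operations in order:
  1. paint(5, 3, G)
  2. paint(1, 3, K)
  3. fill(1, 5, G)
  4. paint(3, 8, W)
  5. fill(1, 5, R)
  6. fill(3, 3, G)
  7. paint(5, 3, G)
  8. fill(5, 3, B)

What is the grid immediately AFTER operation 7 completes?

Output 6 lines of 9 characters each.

Answer: RRRRRRRRR
RRRKRRRRR
RRRRRRRRR
RRRGRRRRW
RRRGRRRRR
RRRGWRRWR

Derivation:
After op 1 paint(5,3,G):
YYYYYYYYY
YYYYYYYYY
YYYYYYYYY
YYYWYYYYY
YYYWYYYYY
YYYGWYYWY
After op 2 paint(1,3,K):
YYYYYYYYY
YYYKYYYYY
YYYYYYYYY
YYYWYYYYY
YYYWYYYYY
YYYGWYYWY
After op 3 fill(1,5,G) [48 cells changed]:
GGGGGGGGG
GGGKGGGGG
GGGGGGGGG
GGGWGGGGG
GGGWGGGGG
GGGGWGGWG
After op 4 paint(3,8,W):
GGGGGGGGG
GGGKGGGGG
GGGGGGGGG
GGGWGGGGW
GGGWGGGGG
GGGGWGGWG
After op 5 fill(1,5,R) [48 cells changed]:
RRRRRRRRR
RRRKRRRRR
RRRRRRRRR
RRRWRRRRW
RRRWRRRRR
RRRRWRRWR
After op 6 fill(3,3,G) [2 cells changed]:
RRRRRRRRR
RRRKRRRRR
RRRRRRRRR
RRRGRRRRW
RRRGRRRRR
RRRRWRRWR
After op 7 paint(5,3,G):
RRRRRRRRR
RRRKRRRRR
RRRRRRRRR
RRRGRRRRW
RRRGRRRRR
RRRGWRRWR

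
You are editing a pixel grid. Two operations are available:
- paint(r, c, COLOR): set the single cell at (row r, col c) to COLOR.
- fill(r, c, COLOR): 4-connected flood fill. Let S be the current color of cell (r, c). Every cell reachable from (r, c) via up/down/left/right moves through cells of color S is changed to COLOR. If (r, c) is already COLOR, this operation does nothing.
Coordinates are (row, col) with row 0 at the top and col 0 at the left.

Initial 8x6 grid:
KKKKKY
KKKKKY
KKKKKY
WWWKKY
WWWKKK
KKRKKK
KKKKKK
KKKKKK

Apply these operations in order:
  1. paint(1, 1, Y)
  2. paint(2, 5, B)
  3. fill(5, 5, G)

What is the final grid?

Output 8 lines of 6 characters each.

Answer: GGGGGY
GYGGGY
GGGGGB
WWWGGY
WWWGGG
GGRGGG
GGGGGG
GGGGGG

Derivation:
After op 1 paint(1,1,Y):
KKKKKY
KYKKKY
KKKKKY
WWWKKY
WWWKKK
KKRKKK
KKKKKK
KKKKKK
After op 2 paint(2,5,B):
KKKKKY
KYKKKY
KKKKKB
WWWKKY
WWWKKK
KKRKKK
KKKKKK
KKKKKK
After op 3 fill(5,5,G) [36 cells changed]:
GGGGGY
GYGGGY
GGGGGB
WWWGGY
WWWGGG
GGRGGG
GGGGGG
GGGGGG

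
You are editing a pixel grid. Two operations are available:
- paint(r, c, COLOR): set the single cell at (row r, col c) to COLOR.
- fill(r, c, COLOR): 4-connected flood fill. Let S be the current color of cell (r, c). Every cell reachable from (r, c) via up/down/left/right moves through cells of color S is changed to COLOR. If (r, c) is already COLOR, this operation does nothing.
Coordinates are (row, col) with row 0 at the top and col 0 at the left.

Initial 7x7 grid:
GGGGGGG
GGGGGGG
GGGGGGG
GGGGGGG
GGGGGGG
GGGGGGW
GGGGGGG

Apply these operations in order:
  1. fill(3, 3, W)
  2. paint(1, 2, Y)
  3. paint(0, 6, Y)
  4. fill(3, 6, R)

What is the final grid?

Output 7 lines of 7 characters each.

After op 1 fill(3,3,W) [48 cells changed]:
WWWWWWW
WWWWWWW
WWWWWWW
WWWWWWW
WWWWWWW
WWWWWWW
WWWWWWW
After op 2 paint(1,2,Y):
WWWWWWW
WWYWWWW
WWWWWWW
WWWWWWW
WWWWWWW
WWWWWWW
WWWWWWW
After op 3 paint(0,6,Y):
WWWWWWY
WWYWWWW
WWWWWWW
WWWWWWW
WWWWWWW
WWWWWWW
WWWWWWW
After op 4 fill(3,6,R) [47 cells changed]:
RRRRRRY
RRYRRRR
RRRRRRR
RRRRRRR
RRRRRRR
RRRRRRR
RRRRRRR

Answer: RRRRRRY
RRYRRRR
RRRRRRR
RRRRRRR
RRRRRRR
RRRRRRR
RRRRRRR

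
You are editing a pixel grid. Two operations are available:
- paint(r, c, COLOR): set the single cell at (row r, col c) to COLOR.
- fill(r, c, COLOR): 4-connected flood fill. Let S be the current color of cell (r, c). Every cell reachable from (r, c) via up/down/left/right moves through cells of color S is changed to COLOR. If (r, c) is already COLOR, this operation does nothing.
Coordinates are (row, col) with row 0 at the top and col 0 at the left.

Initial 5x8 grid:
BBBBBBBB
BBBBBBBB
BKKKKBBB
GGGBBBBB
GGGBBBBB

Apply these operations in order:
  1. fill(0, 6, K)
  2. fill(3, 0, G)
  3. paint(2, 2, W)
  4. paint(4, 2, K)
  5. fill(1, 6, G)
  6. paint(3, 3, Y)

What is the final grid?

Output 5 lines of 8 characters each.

After op 1 fill(0,6,K) [30 cells changed]:
KKKKKKKK
KKKKKKKK
KKKKKKKK
GGGKKKKK
GGGKKKKK
After op 2 fill(3,0,G) [0 cells changed]:
KKKKKKKK
KKKKKKKK
KKKKKKKK
GGGKKKKK
GGGKKKKK
After op 3 paint(2,2,W):
KKKKKKKK
KKKKKKKK
KKWKKKKK
GGGKKKKK
GGGKKKKK
After op 4 paint(4,2,K):
KKKKKKKK
KKKKKKKK
KKWKKKKK
GGGKKKKK
GGKKKKKK
After op 5 fill(1,6,G) [34 cells changed]:
GGGGGGGG
GGGGGGGG
GGWGGGGG
GGGGGGGG
GGGGGGGG
After op 6 paint(3,3,Y):
GGGGGGGG
GGGGGGGG
GGWGGGGG
GGGYGGGG
GGGGGGGG

Answer: GGGGGGGG
GGGGGGGG
GGWGGGGG
GGGYGGGG
GGGGGGGG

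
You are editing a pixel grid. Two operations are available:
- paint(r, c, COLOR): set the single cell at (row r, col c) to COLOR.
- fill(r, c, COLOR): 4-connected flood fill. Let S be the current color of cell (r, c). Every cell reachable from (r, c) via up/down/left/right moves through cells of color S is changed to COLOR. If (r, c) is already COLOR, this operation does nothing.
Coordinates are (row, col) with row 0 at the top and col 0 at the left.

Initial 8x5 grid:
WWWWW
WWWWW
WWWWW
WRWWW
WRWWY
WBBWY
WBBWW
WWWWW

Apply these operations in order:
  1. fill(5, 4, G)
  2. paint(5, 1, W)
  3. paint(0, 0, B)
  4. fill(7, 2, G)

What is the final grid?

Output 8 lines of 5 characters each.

Answer: BGGGG
GGGGG
GGGGG
GRGGG
GRGGG
GGBGG
GBBGG
GGGGG

Derivation:
After op 1 fill(5,4,G) [2 cells changed]:
WWWWW
WWWWW
WWWWW
WRWWW
WRWWG
WBBWG
WBBWW
WWWWW
After op 2 paint(5,1,W):
WWWWW
WWWWW
WWWWW
WRWWW
WRWWG
WWBWG
WBBWW
WWWWW
After op 3 paint(0,0,B):
BWWWW
WWWWW
WWWWW
WRWWW
WRWWG
WWBWG
WBBWW
WWWWW
After op 4 fill(7,2,G) [32 cells changed]:
BGGGG
GGGGG
GGGGG
GRGGG
GRGGG
GGBGG
GBBGG
GGGGG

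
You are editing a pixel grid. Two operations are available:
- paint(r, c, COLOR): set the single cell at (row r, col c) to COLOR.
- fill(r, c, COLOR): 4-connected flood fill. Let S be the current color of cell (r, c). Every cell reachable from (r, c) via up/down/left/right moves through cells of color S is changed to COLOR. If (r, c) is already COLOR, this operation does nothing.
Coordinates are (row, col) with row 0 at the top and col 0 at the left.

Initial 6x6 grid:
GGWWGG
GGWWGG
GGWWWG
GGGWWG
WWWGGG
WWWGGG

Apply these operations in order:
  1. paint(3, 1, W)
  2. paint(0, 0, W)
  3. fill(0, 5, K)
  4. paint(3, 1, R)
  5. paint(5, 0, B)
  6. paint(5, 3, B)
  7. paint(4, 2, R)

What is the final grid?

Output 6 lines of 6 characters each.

After op 1 paint(3,1,W):
GGWWGG
GGWWGG
GGWWWG
GWGWWG
WWWGGG
WWWGGG
After op 2 paint(0,0,W):
WGWWGG
GGWWGG
GGWWWG
GWGWWG
WWWGGG
WWWGGG
After op 3 fill(0,5,K) [12 cells changed]:
WGWWKK
GGWWKK
GGWWWK
GWGWWK
WWWKKK
WWWKKK
After op 4 paint(3,1,R):
WGWWKK
GGWWKK
GGWWWK
GRGWWK
WWWKKK
WWWKKK
After op 5 paint(5,0,B):
WGWWKK
GGWWKK
GGWWWK
GRGWWK
WWWKKK
BWWKKK
After op 6 paint(5,3,B):
WGWWKK
GGWWKK
GGWWWK
GRGWWK
WWWKKK
BWWBKK
After op 7 paint(4,2,R):
WGWWKK
GGWWKK
GGWWWK
GRGWWK
WWRKKK
BWWBKK

Answer: WGWWKK
GGWWKK
GGWWWK
GRGWWK
WWRKKK
BWWBKK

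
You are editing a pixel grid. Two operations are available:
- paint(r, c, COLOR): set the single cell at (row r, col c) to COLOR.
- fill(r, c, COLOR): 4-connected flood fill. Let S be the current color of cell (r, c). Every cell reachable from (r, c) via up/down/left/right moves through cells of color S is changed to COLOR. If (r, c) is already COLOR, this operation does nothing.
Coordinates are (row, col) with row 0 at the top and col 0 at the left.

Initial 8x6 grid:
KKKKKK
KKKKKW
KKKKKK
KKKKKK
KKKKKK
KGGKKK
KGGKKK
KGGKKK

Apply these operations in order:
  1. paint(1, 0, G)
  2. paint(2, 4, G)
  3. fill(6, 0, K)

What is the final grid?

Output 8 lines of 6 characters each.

After op 1 paint(1,0,G):
KKKKKK
GKKKKW
KKKKKK
KKKKKK
KKKKKK
KGGKKK
KGGKKK
KGGKKK
After op 2 paint(2,4,G):
KKKKKK
GKKKKW
KKKKGK
KKKKKK
KKKKKK
KGGKKK
KGGKKK
KGGKKK
After op 3 fill(6,0,K) [0 cells changed]:
KKKKKK
GKKKKW
KKKKGK
KKKKKK
KKKKKK
KGGKKK
KGGKKK
KGGKKK

Answer: KKKKKK
GKKKKW
KKKKGK
KKKKKK
KKKKKK
KGGKKK
KGGKKK
KGGKKK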